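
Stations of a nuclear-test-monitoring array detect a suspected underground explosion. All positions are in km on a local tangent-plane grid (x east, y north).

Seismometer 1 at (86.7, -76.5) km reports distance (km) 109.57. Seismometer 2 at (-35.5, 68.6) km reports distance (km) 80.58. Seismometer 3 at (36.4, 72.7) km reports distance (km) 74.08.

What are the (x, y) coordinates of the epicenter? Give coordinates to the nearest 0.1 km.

Circle about each station: (x − 86.7)² + (y + 76.5)² = 109.57²; (x + 35.5)² + (y − 68.6)² = 80.58²; (x − 36.4)² + (y − 72.7)² = 74.08².
Subtracting the Seismometer 1 equation from the Seismometer 2 and Seismometer 3 equations removes the quadratic terms:
-244.4 x + 290.2 y = -1890.48
-100.6 x + 298.4 y = -241.15
Solving the 2×2 system: x ≈ 11.3, y ≈ 3.0 km.

(11.3, 3.0)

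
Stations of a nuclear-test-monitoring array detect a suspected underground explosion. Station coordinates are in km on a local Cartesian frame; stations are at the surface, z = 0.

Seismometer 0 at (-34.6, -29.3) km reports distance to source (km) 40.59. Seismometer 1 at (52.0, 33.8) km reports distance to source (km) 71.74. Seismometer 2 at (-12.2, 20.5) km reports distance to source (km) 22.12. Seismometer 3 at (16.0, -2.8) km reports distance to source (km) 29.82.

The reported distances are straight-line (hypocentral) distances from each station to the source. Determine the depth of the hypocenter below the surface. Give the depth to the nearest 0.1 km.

Each station gives a sphere (x−x_i)² + (y−y_i)² + z² = d_i² (stations at z=0).
Subtracting the Seismometer 0 sphere from Seismometer 1 and Seismometer 2: z² cancels, leaving linear equations in x and y:
173.2 x + 126.2 y = -1708.29
44.8 x + 99.6 y = -328.31
Solving: x ≈ -11.099, y ≈ 1.696 km (keep extra digits for the depth step; rounded: -11.1, 1.7).
Then from the Seismometer 0 sphere: z² = 40.59² − (x + 34.6)² − (y + 29.3)² with x = -11.099, y = 1.696, so z ≈ 11.597 ≈ 11.6 km.

11.6 km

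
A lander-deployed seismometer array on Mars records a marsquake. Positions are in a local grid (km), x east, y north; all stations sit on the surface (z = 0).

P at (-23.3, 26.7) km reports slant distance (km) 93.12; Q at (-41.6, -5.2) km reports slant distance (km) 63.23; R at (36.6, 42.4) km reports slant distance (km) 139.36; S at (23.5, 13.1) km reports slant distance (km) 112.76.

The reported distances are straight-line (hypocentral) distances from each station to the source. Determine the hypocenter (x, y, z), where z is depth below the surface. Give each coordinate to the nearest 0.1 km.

x ≈ -62.1 km, y ≈ -45.5 km, depth ≈ 44.2 km

Each station gives a sphere (x−x_i)² + (y−y_i)² + z² = d_i² (stations at z=0).
Subtracting the P sphere from Q and R: z² cancels, leaving linear equations in x and y:
-36.6 x − 63.8 y = 5175.12
119.8 x + 31.4 y = -8868.34
Solving: x ≈ -62.104, y ≈ -45.488 km (keep extra digits for the depth step; rounded: -62.1, -45.5).
Then from the P sphere: z² = 93.12² − (x + 23.3)² − (y − 26.7)² with x = -62.104, y = -45.488, so z ≈ 44.209 ≈ 44.2 km.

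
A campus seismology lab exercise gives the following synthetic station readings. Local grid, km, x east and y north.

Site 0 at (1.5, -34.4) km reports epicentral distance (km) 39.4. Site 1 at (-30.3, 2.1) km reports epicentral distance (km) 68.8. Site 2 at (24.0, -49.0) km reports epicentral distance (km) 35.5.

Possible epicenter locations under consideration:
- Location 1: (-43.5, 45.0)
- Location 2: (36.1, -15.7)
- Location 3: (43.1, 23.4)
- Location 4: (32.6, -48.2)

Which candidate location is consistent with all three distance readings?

Location 2

For each candidate, compare |candidate − station| to the reported distance:
Location 1: residuals Site 0 51.9, Site 1 23.9, Site 2 80.2 → max 80.2 km
Location 2: residuals Site 0 0.1, Site 1 0.1, Site 2 0.1 → max 0.1 km
Location 3: residuals Site 0 31.8, Site 1 7.6, Site 2 39.4 → max 39.4 km
Location 4: residuals Site 0 5.4, Site 1 11.7, Site 2 26.9 → max 26.9 km
Only Location 2 has all residuals ≈ 0.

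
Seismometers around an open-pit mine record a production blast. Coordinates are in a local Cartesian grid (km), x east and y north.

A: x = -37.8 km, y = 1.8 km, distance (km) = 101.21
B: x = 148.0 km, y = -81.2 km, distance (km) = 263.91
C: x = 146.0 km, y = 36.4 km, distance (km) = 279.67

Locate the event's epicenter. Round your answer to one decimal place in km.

-115.3 km east, -63.3 km north

Circle about each station: (x + 37.8)² + (y − 1.8)² = 101.21²; (x − 148.0)² + (y + 81.2)² = 263.91²; (x − 146.0)² + (y − 36.4)² = 279.67².
Subtracting pairs of circle equations eliminates x²+y² and gives linear equations (the radical axes):
371.6 x − 166.0 y = -32339.66
367.6 x + 69.2 y = -46762.96
Solving the 2×2 system: x ≈ -115.3, y ≈ -63.3 km.
Check against A (with the unrounded x, y): √((x + 37.8)²+(y − 1.8)²) = 101.20 ≈ 101.21 km. ✓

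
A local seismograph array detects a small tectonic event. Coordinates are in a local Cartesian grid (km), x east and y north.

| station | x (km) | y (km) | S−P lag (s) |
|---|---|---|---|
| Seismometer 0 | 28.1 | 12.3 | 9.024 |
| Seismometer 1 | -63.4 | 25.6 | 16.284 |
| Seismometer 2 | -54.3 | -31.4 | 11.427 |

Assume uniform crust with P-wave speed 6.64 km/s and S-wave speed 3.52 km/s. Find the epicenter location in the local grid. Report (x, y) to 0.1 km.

(27.9, -55.3)

Distance from S−P lag: d = Δt · v_P v_S / (v_P − v_S) = Δt · (6.64·3.52)/(6.64−3.52) ≈ 7.4913·Δt.
So d_Seismometer 0 = 67.60, d_Seismometer 1 = 121.99, d_Seismometer 2 = 85.60 km.
Circle about each station: (x − 28.1)² + (y − 12.3)² = 67.60²; (x + 63.4)² + (y − 25.6)² = 121.99²; (x + 54.3)² + (y + 31.4)² = 85.60².
Subtracting pairs of circle equations eliminates x²+y² and gives linear equations (the radical axes):
-183.0 x + 26.6 y = -6577.78
-164.8 x − 87.4 y = 235.95
Solving the 2×2 system: x ≈ 27.9, y ≈ -55.3 km.
Check against Seismometer 0 (with the unrounded x, y): √((x − 28.1)²+(y − 12.3)²) = 67.62 ≈ 67.60 km. ✓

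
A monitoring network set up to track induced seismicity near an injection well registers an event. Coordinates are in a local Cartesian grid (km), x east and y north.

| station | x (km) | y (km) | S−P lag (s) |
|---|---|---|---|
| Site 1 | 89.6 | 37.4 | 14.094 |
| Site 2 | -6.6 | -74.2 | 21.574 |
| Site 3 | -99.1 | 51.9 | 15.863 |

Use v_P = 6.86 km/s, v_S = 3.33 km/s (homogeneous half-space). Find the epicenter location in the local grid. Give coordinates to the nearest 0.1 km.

2.7 km east, 65.1 km north

Distance from S−P lag: d = Δt · v_P v_S / (v_P − v_S) = Δt · (6.86·3.33)/(6.86−3.33) ≈ 6.4713·Δt.
So d_Site 1 = 91.21, d_Site 2 = 139.61, d_Site 3 = 102.65 km.
Circle about each station: (x − 89.6)² + (y − 37.4)² = 91.21²; (x + 6.6)² + (y + 74.2)² = 139.61²; (x + 99.1)² + (y − 51.9)² = 102.65².
Subtracting pairs of circle equations eliminates x²+y² and gives linear equations (the radical axes):
-192.4 x − 223.2 y = -15049.41
-377.4 x + 29.0 y = 869.74
Solving the 2×2 system: x ≈ 2.7, y ≈ 65.1 km.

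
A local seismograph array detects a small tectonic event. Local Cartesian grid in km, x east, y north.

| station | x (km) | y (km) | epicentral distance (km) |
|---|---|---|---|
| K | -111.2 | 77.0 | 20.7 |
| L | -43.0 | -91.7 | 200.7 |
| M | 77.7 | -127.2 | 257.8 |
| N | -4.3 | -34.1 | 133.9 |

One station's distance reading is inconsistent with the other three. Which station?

Solve using three stations at a time. Using K, M, N (subtract circle equations pairwise → linear system) gives (x, y) ≈ (-99.6, 59.9).
Distances from that point to each station vs reported:
  K: calculated 20.6 vs reported 20.7 → residual 0.1 km
  L: calculated 161.9 vs reported 200.7 → residual 38.8 km
  M: calculated 257.8 vs reported 257.8 → residual 0.0 km
  N: calculated 133.9 vs reported 133.9 → residual 0.0 km
K, M, N are mutually consistent (residuals ≈ 0); L is off by 38.8 km.

L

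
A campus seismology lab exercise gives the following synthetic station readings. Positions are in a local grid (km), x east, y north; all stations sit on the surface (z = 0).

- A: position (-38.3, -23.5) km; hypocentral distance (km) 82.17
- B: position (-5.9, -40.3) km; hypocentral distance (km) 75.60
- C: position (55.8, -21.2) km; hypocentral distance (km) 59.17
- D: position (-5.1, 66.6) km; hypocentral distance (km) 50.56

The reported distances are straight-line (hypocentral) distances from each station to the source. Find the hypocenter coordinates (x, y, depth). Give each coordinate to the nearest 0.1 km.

(24.8, 27.7, 12.2)

Each station gives a sphere (x−x_i)² + (y−y_i)² + z² = d_i² (stations at z=0).
Subtracting the A sphere from B and C: z² cancels, leaving linear equations in x and y:
64.8 x − 33.6 y = 676.31
188.2 x + 4.6 y = 4794.76
Solving: x ≈ 24.800, y ≈ 27.700 km (keep extra digits for the depth step; rounded: 24.8, 27.7).
Then from the A sphere: z² = 82.17² − (x + 38.3)² − (y + 23.5)² with x = 24.800, y = 27.700, so z ≈ 12.201 ≈ 12.2 km.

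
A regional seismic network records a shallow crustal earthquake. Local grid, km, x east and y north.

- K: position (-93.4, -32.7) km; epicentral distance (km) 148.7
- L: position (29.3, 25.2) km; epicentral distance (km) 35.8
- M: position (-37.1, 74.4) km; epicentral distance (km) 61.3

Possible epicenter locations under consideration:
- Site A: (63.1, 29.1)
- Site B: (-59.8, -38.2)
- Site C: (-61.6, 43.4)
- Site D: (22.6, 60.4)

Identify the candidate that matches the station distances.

For each candidate, compare |candidate − station| to the reported distance:
Site A: residuals K 19.6, L 1.8, M 48.7 → max 48.7 km
Site B: residuals K 114.7, L 73.6, M 53.6 → max 114.7 km
Site C: residuals K 66.2, L 56.9, M 21.8 → max 66.2 km
Site D: residuals K 0.0, L 0.0, M 0.0 → max 0.0 km
Only Site D has all residuals ≈ 0.

Site D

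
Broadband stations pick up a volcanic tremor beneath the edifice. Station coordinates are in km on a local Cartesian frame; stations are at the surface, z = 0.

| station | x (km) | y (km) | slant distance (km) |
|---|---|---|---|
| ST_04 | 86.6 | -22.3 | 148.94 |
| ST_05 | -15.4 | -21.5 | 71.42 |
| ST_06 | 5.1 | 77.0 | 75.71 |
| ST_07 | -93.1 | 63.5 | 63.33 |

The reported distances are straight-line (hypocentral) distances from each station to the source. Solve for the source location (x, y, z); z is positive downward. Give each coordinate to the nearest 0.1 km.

x ≈ -47.7 km, y ≈ 33.4 km, depth ≈ 32.3 km

Each station gives a sphere (x−x_i)² + (y−y_i)² + z² = d_i² (stations at z=0).
Subtracting the ST_04 sphere from ST_05 and ST_06: z² cancels, leaving linear equations in x and y:
-204.0 x + 1.6 y = 9784.87
-163.0 x + 198.6 y = 14409.28
Solving: x ≈ -47.703, y ≈ 33.402 km (keep extra digits for the depth step; rounded: -47.7, 33.4).
Then from the ST_04 sphere: z² = 148.94² − (x − 86.6)² − (y + 22.3)² with x = -47.703, y = 33.402, so z ≈ 32.297 ≈ 32.3 km.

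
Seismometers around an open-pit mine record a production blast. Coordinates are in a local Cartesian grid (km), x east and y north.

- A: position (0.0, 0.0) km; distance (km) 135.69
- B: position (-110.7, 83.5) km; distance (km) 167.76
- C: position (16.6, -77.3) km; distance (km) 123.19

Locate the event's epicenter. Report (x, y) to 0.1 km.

Circle about each station: x² + y² = 135.69²; (x + 110.7)² + (y − 83.5)² = 167.76²; (x − 16.6)² + (y + 77.3)² = 123.19².
Subtracting pairs of circle equations eliminates x²+y² and gives linear equations (the radical axes):
-221.4 x + 167.0 y = 9495.10
33.2 x − 154.6 y = 9486.85
Solving the 2×2 system: x ≈ -106.4, y ≈ -84.2 km.

-106.4 km east, -84.2 km north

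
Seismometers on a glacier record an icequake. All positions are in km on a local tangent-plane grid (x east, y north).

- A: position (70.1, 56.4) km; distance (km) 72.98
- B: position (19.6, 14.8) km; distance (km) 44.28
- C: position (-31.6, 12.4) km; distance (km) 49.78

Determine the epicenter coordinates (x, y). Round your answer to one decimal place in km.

-2.8 km east, 53.0 km north

Circle about each station: (x − 70.1)² + (y − 56.4)² = 72.98²; (x − 19.6)² + (y − 14.8)² = 44.28²; (x + 31.6)² + (y − 12.4)² = 49.78².
Subtracting pairs of circle equations eliminates x²+y² and gives linear equations (the radical axes):
-101.0 x − 83.2 y = -4126.41
-203.4 x − 88.0 y = -4094.62
Solving the 2×2 system: x ≈ -2.8, y ≈ 53.0 km.
Check against A (with the unrounded x, y): √((x − 70.1)²+(y − 56.4)²) = 72.97 ≈ 72.98 km. ✓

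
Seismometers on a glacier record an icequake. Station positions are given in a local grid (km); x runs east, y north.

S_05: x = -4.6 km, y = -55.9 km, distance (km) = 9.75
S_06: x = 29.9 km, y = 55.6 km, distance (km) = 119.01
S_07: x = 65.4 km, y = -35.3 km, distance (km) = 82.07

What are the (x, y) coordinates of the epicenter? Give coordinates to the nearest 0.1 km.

x ≈ -14.3 km, y ≈ -54.9 km

Circle about each station: (x + 4.6)² + (y + 55.9)² = 9.75²; (x − 29.9)² + (y − 55.6)² = 119.01²; (x − 65.4)² + (y + 35.3)² = 82.07².
Subtracting the S_05 equation from the S_06 and S_07 equations removes the quadratic terms:
69.0 x + 223.0 y = -13228.92
140.0 x + 41.2 y = -4263.14
Solving the 2×2 system: x ≈ -14.3, y ≈ -54.9 km.
Check against S_05 (with the unrounded x, y): √((x + 4.6)²+(y + 55.9)²) = 9.75 ≈ 9.75 km. ✓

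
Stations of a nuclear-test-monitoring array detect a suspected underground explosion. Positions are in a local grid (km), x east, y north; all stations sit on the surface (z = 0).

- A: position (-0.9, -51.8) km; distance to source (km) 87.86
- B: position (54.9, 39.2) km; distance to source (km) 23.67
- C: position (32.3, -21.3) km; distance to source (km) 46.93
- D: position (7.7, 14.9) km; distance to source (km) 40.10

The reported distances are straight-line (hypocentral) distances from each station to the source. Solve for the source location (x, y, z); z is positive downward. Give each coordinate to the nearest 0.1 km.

x ≈ 45.0 km, y ≈ 22.0 km, depth ≈ 12.9 km

Each station gives a sphere (x−x_i)² + (y−y_i)² + z² = d_i² (stations at z=0).
Subtracting the A sphere from B and C: z² cancels, leaving linear equations in x and y:
111.6 x + 182.0 y = 9025.71
66.4 x + 61.0 y = 4329.88
Solving: x ≈ 44.999, y ≈ 21.999 km (keep extra digits for the depth step; rounded: 45.0, 22.0).
Then from the A sphere: z² = 87.86² − (x + 0.9)² − (y + 51.8)² with x = 44.999, y = 21.999, so z ≈ 12.898 ≈ 12.9 km.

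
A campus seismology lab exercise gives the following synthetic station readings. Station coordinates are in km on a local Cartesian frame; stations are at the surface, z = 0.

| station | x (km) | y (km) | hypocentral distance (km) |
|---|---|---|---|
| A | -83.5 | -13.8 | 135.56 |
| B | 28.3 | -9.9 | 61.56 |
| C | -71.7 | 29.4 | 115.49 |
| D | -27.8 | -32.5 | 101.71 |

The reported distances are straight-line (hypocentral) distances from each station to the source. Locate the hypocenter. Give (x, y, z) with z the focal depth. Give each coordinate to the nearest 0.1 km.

x ≈ 36.0 km, y ≈ 35.1 km, depth ≈ 41.3 km

Each station gives a sphere (x−x_i)² + (y−y_i)² + z² = d_i² (stations at z=0).
Subtracting the A sphere from B and C: z² cancels, leaving linear equations in x and y:
223.6 x + 7.8 y = 8323.09
23.6 x + 86.4 y = 3881.13
Solving: x ≈ 35.999, y ≈ 35.087 km (keep extra digits for the depth step; rounded: 36.0, 35.1).
Then from the A sphere: z² = 135.56² − (x + 83.5)² − (y + 13.8)² with x = 35.999, y = 35.087, so z ≈ 41.311 ≈ 41.3 km.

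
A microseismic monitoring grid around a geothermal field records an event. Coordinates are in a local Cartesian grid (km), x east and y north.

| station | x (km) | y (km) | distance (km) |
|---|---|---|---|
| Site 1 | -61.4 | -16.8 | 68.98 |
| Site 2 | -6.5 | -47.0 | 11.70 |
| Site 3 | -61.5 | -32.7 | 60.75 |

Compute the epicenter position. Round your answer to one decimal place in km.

Circle about each station: (x + 61.4)² + (y + 16.8)² = 68.98²; (x + 6.5)² + (y + 47.0)² = 11.70²; (x + 61.5)² + (y + 32.7)² = 60.75².
Subtracting pairs of circle equations eliminates x²+y² and gives linear equations (the radical axes):
109.8 x − 60.4 y = 2820.40
-0.2 x − 31.8 y = 1867.02
Solving the 2×2 system: x ≈ -6.6, y ≈ -58.7 km.

x ≈ -6.6 km, y ≈ -58.7 km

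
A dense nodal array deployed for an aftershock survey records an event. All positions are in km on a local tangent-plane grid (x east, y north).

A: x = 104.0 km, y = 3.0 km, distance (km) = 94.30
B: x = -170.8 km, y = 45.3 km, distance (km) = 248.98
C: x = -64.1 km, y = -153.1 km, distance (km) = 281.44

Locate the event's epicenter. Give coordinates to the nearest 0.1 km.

Circle about each station: (x − 104.0)² + (y − 3.0)² = 94.30²; (x + 170.8)² + (y − 45.3)² = 248.98²; (x + 64.1)² + (y + 153.1)² = 281.44².
Subtracting the A equation from the B and C equations removes the quadratic terms:
-549.6 x + 84.6 y = -32698.82
-336.2 x − 312.2 y = -53592.56
Solving the 2×2 system: x ≈ 73.7, y ≈ 92.3 km.
Check against A (with the unrounded x, y): √((x − 104.0)²+(y − 3.0)²) = 94.29 ≈ 94.30 km. ✓

73.7 km east, 92.3 km north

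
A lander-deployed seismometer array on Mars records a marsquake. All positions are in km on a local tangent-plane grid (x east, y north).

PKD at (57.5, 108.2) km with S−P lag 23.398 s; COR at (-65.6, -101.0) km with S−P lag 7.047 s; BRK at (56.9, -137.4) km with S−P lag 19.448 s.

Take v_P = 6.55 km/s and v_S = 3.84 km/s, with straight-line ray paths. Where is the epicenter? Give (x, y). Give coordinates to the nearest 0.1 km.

Distance from S−P lag: d = Δt · v_P v_S / (v_P − v_S) = Δt · (6.55·3.84)/(6.55−3.84) ≈ 9.2812·Δt.
So d_PKD = 217.16, d_COR = 65.40, d_BRK = 180.50 km.
Circle about each station: (x − 57.5)² + (y − 108.2)² = 217.16²; (x + 65.6)² + (y + 101.0)² = 65.40²; (x − 56.9)² + (y + 137.4)² = 180.50².
Subtracting pairs of circle equations eliminates x²+y² and gives linear equations (the radical axes):
-246.2 x − 418.4 y = 42372.18
-1.2 x − 491.2 y = 21681.10
Solving the 2×2 system: x ≈ -97.5, y ≈ -43.9 km.

x ≈ -97.5 km, y ≈ -43.9 km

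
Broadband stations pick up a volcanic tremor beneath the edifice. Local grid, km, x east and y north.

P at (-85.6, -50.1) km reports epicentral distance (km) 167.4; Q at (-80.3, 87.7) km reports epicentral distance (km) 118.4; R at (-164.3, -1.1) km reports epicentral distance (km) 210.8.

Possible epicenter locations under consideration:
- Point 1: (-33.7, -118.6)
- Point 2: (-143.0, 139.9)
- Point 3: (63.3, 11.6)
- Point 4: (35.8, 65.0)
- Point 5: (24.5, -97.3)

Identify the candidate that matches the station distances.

Point 4

For each candidate, compare |candidate − station| to the reported distance:
Point 1: residuals P 81.5, Q 93.1, R 35.1 → max 93.1 km
Point 2: residuals P 31.1, Q 36.8, R 68.2 → max 68.2 km
Point 3: residuals P 6.2, Q 44.1, R 17.2 → max 44.1 km
Point 4: residuals P 0.1, Q 0.1, R 0.1 → max 0.1 km
Point 5: residuals P 47.6, Q 94.2, R 1.1 → max 94.2 km
Only Point 4 has all residuals ≈ 0.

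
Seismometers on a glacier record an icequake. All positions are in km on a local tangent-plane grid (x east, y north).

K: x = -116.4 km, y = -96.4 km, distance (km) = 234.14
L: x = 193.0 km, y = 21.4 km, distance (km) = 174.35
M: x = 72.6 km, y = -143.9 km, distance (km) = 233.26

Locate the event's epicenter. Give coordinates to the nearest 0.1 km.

Circle about each station: (x + 116.4)² + (y + 96.4)² = 234.14²; (x − 193.0)² + (y − 21.4)² = 174.35²; (x − 72.6)² + (y + 143.9)² = 233.26².
Subtracting the K equation from the L and M equations removes the quadratic terms:
618.8 x + 235.6 y = 39288.66
378.0 x − 95.0 y = 3547.36
Solving the 2×2 system: x ≈ 30.9, y ≈ 85.6 km.

x ≈ 30.9 km, y ≈ 85.6 km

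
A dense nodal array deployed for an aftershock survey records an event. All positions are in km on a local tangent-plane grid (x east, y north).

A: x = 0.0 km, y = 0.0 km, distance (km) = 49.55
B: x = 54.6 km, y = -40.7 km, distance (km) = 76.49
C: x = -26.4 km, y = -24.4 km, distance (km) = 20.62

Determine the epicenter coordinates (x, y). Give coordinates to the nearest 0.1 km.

(-21.8, -44.5)

Circle about each station: x² + y² = 49.55²; (x − 54.6)² + (y + 40.7)² = 76.49²; (x + 26.4)² + (y + 24.4)² = 20.62².
Subtracting pairs of circle equations eliminates x²+y² and gives linear equations (the radical axes):
109.2 x − 81.4 y = 1242.13
-52.8 x − 48.8 y = 3322.34
Solving the 2×2 system: x ≈ -21.8, y ≈ -44.5 km.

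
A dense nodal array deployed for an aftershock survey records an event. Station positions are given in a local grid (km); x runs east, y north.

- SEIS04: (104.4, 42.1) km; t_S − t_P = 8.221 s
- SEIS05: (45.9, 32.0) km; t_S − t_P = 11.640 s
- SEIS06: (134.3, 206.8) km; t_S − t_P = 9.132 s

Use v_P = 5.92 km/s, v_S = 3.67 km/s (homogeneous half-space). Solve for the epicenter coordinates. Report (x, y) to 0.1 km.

Distance from S−P lag: d = Δt · v_P v_S / (v_P − v_S) = Δt · (5.92·3.67)/(5.92−3.67) ≈ 9.6562·Δt.
So d_SEIS04 = 79.38, d_SEIS05 = 112.40, d_SEIS06 = 88.18 km.
Circle about each station: (x − 104.4)² + (y − 42.1)² = 79.38²; (x − 45.9)² + (y − 32.0)² = 112.40²; (x − 134.3)² + (y − 206.8)² = 88.18².
Subtracting the SEIS04 equation from the SEIS05 and SEIS06 equations removes the quadratic terms:
-117.0 x − 20.2 y = -15873.54
59.8 x + 329.4 y = 46656.43
Solving the 2×2 system: x ≈ 114.8, y ≈ 120.8 km.

114.8 km east, 120.8 km north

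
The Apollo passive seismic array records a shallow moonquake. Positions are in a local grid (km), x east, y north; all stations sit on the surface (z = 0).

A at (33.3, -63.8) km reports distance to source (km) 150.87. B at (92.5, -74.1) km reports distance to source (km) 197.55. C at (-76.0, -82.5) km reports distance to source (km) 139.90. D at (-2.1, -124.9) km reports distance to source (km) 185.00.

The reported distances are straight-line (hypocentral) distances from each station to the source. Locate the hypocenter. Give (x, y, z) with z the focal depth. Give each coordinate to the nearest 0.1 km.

Each station gives a sphere (x−x_i)² + (y−y_i)² + z² = d_i² (stations at z=0).
Subtracting the A sphere from B and C: z² cancels, leaving linear equations in x and y:
118.4 x − 20.6 y = -7396.52
-218.6 x − 37.4 y = 10592.67
Solving: x ≈ -55.405, y ≈ 40.611 km (keep extra digits for the depth step; rounded: -55.4, 40.6).
Then from the A sphere: z² = 150.87² − (x − 33.3)² − (y + 63.8)² with x = -55.405, y = 40.611, so z ≈ 63.179 ≈ 63.2 km.

x ≈ -55.4 km, y ≈ 40.6 km, depth ≈ 63.2 km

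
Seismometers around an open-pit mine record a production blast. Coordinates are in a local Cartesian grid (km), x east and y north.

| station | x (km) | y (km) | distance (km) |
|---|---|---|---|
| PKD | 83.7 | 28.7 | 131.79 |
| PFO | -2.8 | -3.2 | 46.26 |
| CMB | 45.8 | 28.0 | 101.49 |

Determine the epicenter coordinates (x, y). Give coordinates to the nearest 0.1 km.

Circle about each station: (x − 83.7)² + (y − 28.7)² = 131.79²; (x + 2.8)² + (y + 3.2)² = 46.26²; (x − 45.8)² + (y − 28.0)² = 101.49².
Subtracting pairs of circle equations eliminates x²+y² and gives linear equations (the radical axes):
-173.0 x − 63.8 y = 7417.32
-75.8 x − 1.4 y = 2120.64
Solving the 2×2 system: x ≈ -27.2, y ≈ -42.5 km.

-27.2 km east, -42.5 km north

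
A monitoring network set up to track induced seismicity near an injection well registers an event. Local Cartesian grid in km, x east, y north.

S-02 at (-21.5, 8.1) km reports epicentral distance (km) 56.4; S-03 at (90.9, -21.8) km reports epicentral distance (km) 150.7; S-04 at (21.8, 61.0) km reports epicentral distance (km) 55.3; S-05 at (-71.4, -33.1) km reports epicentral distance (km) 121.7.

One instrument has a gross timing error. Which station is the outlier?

S-05

Solve using three stations at a time. Using S-02, S-03, S-04 (subtract circle equations pairwise → linear system) gives (x, y) ≈ (-33.5, 63.3).
Distances from that point to each station vs reported:
  S-02: calculated 56.5 vs reported 56.4 → residual 0.1 km
  S-03: calculated 150.7 vs reported 150.7 → residual 0.0 km
  S-04: calculated 55.4 vs reported 55.3 → residual 0.1 km
  S-05: calculated 103.5 vs reported 121.7 → residual 18.2 km
S-02, S-03, S-04 are mutually consistent (residuals ≈ 0); S-05 is off by 18.2 km.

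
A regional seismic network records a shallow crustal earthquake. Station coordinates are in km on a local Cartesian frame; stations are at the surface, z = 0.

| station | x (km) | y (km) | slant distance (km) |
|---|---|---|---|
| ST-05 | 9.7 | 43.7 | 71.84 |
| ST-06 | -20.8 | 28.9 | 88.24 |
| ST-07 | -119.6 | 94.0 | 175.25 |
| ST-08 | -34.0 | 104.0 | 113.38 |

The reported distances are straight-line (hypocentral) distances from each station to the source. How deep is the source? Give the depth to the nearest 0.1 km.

Each station gives a sphere (x−x_i)² + (y−y_i)² + z² = d_i² (stations at z=0).
Subtracting the ST-05 sphere from ST-06 and ST-07: z² cancels, leaving linear equations in x and y:
-61.0 x − 29.6 y = -3361.24
-258.6 x + 100.6 y = -4415.20
Solving: x ≈ 33.995, y ≈ 43.498 km (keep extra digits for the depth step; rounded: 34.0, 43.5).
Then from the ST-05 sphere: z² = 71.84² − (x − 9.7)² − (y − 43.7)² with x = 33.995, y = 43.498, so z ≈ 67.607 ≈ 67.6 km.

depth ≈ 67.6 km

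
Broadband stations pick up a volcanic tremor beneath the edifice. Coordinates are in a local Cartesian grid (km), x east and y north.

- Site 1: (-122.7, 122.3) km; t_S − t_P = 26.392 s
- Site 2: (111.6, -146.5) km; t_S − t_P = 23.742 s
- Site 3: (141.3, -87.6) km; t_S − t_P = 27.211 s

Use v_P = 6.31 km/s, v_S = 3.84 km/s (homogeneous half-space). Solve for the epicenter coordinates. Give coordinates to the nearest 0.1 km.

x ≈ -121.1 km, y ≈ -136.6 km

Distance from S−P lag: d = Δt · v_P v_S / (v_P − v_S) = Δt · (6.31·3.84)/(6.31−3.84) ≈ 9.8099·Δt.
So d_Site 1 = 258.90, d_Site 2 = 232.91, d_Site 3 = 266.94 km.
Circle about each station: (x + 122.7)² + (y − 122.3)² = 258.90²; (x − 111.6)² + (y + 146.5)² = 232.91²; (x − 141.3)² + (y + 87.6)² = 266.94².
Subtracting pairs of circle equations eliminates x²+y² and gives linear equations (the radical axes):
468.6 x − 537.6 y = 16686.37
528.0 x − 419.8 y = -6600.88
Solving the 2×2 system: x ≈ -121.1, y ≈ -136.6 km.
Check against Site 1 (with the unrounded x, y): √((x + 122.7)²+(y − 122.3)²) = 258.92 ≈ 258.90 km. ✓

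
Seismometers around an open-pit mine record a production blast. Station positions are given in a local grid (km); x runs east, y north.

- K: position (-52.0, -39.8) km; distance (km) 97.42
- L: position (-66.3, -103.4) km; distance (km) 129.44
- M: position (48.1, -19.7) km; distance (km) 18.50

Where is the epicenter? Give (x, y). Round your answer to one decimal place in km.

(45.4, -38.0)

Circle about each station: (x + 52.0)² + (y + 39.8)² = 97.42²; (x + 66.3)² + (y + 103.4)² = 129.44²; (x − 48.1)² + (y + 19.7)² = 18.50².
Subtracting the K equation from the L and M equations removes the quadratic terms:
-28.6 x − 127.2 y = 3535.15
200.2 x + 40.2 y = 7562.07
Solving the 2×2 system: x ≈ 45.4, y ≈ -38.0 km.
Check against K (with the unrounded x, y): √((x + 52.0)²+(y + 39.8)²) = 97.42 ≈ 97.42 km. ✓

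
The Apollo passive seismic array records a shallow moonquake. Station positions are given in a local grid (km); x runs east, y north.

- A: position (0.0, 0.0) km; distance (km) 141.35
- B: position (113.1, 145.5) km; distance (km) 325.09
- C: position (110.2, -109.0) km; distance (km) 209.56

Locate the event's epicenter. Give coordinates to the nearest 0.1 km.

-99.2 km east, -100.7 km north

Circle about each station: x² + y² = 141.35²; (x − 113.1)² + (y − 145.5)² = 325.09²; (x − 110.2)² + (y + 109.0)² = 209.56².
Subtracting pairs of circle equations eliminates x²+y² and gives linear equations (the radical axes):
226.2 x + 291.0 y = -51741.83
220.4 x − 218.0 y = 89.47
Solving the 2×2 system: x ≈ -99.2, y ≈ -100.7 km.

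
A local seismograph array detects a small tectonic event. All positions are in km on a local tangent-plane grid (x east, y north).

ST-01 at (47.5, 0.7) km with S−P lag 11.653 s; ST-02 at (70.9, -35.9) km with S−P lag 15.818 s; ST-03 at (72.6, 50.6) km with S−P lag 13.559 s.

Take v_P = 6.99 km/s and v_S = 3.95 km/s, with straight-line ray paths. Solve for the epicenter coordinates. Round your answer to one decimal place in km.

Distance from S−P lag: d = Δt · v_P v_S / (v_P − v_S) = Δt · (6.99·3.95)/(6.99−3.95) ≈ 9.0824·Δt.
So d_ST-01 = 105.84, d_ST-02 = 143.67, d_ST-03 = 123.15 km.
Circle about each station: (x − 47.5)² + (y − 0.7)² = 105.84²; (x − 70.9)² + (y + 35.9)² = 143.67²; (x − 72.6)² + (y − 50.6)² = 123.15².
Subtracting the ST-01 equation from the ST-02 and ST-03 equations removes the quadratic terms:
46.8 x − 73.2 y = -5380.08
50.2 x + 99.8 y = 1610.56
Solving the 2×2 system: x ≈ -50.2, y ≈ 41.4 km.

x ≈ -50.2 km, y ≈ 41.4 km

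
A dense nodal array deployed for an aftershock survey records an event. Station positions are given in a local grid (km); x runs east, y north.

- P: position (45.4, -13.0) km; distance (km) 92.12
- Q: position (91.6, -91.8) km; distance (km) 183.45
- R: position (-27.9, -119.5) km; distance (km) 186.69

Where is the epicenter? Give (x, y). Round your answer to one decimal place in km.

Circle about each station: (x − 45.4)² + (y + 13.0)² = 92.12²; (x − 91.6)² + (y + 91.8)² = 183.45²; (x + 27.9)² + (y + 119.5)² = 186.69².
Subtracting pairs of circle equations eliminates x²+y² and gives linear equations (the radical axes):
92.4 x − 157.6 y = -10580.17
-146.6 x − 213.0 y = -13538.56
Solving the 2×2 system: x ≈ -2.8, y ≈ 65.5 km.
Check against P (with the unrounded x, y): √((x − 45.4)²+(y + 13.0)²) = 92.11 ≈ 92.12 km. ✓

x ≈ -2.8 km, y ≈ 65.5 km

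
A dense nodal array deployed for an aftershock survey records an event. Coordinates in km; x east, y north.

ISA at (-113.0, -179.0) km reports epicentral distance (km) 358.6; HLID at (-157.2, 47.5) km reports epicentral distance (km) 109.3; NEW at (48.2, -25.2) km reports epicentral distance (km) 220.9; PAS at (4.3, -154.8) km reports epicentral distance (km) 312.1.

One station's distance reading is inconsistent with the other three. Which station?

ISA

Solve using three stations at a time. Using HLID, NEW, PAS (subtract circle equations pairwise → linear system) gives (x, y) ≈ (-98.7, 139.8).
Distances from that point to each station vs reported:
  ISA: calculated 319.2 vs reported 358.6 → residual 39.4 km
  HLID: calculated 109.3 vs reported 109.3 → residual 0.0 km
  NEW: calculated 220.9 vs reported 220.9 → residual 0.0 km
  PAS: calculated 312.1 vs reported 312.1 → residual 0.0 km
HLID, NEW, PAS are mutually consistent (residuals ≈ 0); ISA is off by 39.4 km.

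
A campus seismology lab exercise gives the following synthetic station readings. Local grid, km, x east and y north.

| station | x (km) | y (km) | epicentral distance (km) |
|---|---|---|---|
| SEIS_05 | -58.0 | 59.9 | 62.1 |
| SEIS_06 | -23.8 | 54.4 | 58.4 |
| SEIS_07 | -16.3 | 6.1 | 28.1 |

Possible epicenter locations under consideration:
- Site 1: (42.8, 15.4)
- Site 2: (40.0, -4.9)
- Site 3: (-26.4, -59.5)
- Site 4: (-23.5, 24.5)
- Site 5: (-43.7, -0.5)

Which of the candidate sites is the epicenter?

Site 5

For each candidate, compare |candidate − station| to the reported distance:
Site 1: residuals SEIS_05 48.1, SEIS_06 18.8, SEIS_07 31.7 → max 48.1 km
Site 2: residuals SEIS_05 55.4, SEIS_06 28.7, SEIS_07 29.3 → max 55.4 km
Site 3: residuals SEIS_05 61.4, SEIS_06 55.5, SEIS_07 38.3 → max 61.4 km
Site 4: residuals SEIS_05 12.7, SEIS_06 28.5, SEIS_07 8.3 → max 28.5 km
Site 5: residuals SEIS_05 0.0, SEIS_06 0.0, SEIS_07 0.1 → max 0.1 km
Only Site 5 has all residuals ≈ 0.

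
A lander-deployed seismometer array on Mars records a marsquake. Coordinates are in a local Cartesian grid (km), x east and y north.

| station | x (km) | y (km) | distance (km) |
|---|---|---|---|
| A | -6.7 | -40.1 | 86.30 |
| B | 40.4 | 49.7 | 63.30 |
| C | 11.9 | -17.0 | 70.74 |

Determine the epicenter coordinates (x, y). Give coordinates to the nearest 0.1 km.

-22.7 km east, 44.7 km north

Circle about each station: (x + 6.7)² + (y + 40.1)² = 86.30²; (x − 40.4)² + (y − 49.7)² = 63.30²; (x − 11.9)² + (y + 17.0)² = 70.74².
Subtracting the A equation from the B and C equations removes the quadratic terms:
94.2 x + 179.6 y = 5890.15
37.2 x + 46.2 y = 1221.25
Solving the 2×2 system: x ≈ -22.7, y ≈ 44.7 km.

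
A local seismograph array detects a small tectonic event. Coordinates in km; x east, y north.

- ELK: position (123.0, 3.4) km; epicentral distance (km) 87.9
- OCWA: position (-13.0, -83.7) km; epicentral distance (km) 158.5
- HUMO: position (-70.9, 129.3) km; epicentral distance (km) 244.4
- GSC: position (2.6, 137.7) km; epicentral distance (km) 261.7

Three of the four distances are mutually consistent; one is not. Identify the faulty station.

HUMO

Solve using three stations at a time. Using ELK, OCWA, GSC (subtract circle equations pairwise → linear system) gives (x, y) ≈ (145.5, -81.5).
Distances from that point to each station vs reported:
  ELK: calculated 87.9 vs reported 87.9 → residual 0.0 km
  OCWA: calculated 158.5 vs reported 158.5 → residual 0.0 km
  HUMO: calculated 302.1 vs reported 244.4 → residual 57.7 km
  GSC: calculated 261.7 vs reported 261.7 → residual 0.0 km
ELK, OCWA, GSC are mutually consistent (residuals ≈ 0); HUMO is off by 57.7 km.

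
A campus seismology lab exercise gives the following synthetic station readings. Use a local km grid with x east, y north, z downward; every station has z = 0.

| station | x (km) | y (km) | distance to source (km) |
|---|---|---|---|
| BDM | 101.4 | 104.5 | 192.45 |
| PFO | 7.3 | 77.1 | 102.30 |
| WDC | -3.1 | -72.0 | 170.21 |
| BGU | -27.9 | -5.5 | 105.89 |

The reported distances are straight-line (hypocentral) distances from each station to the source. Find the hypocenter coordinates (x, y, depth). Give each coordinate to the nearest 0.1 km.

Each station gives a sphere (x−x_i)² + (y−y_i)² + z² = d_i² (stations at z=0).
Subtracting the BDM sphere from PFO and WDC: z² cancels, leaving linear equations in x and y:
-188.2 x − 54.8 y = 11367.20
-209.0 x − 353.0 y = -7943.04
Solving: x ≈ -80.898, y ≈ 70.399 km (keep extra digits for the depth step; rounded: -80.9, 70.4).
Then from the BDM sphere: z² = 192.45² − (x − 101.4)² − (y − 104.5)² with x = -80.898, y = 70.399, so z ≈ 51.396 ≈ 51.4 km.

(-80.9, 70.4, 51.4)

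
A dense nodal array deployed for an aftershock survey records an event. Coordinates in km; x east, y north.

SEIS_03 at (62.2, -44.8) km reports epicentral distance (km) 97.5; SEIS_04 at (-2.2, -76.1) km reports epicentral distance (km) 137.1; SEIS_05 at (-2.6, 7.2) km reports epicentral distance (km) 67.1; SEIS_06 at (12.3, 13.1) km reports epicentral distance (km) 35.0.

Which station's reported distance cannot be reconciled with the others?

SEIS_06

Solve using three stations at a time. Using SEIS_03, SEIS_04, SEIS_05 (subtract circle equations pairwise → linear system) gives (x, y) ≈ (47.7, 51.6).
Distances from that point to each station vs reported:
  SEIS_03: calculated 97.5 vs reported 97.5 → residual 0.0 km
  SEIS_04: calculated 137.1 vs reported 137.1 → residual 0.0 km
  SEIS_05: calculated 67.1 vs reported 67.1 → residual 0.0 km
  SEIS_06: calculated 52.3 vs reported 35.0 → residual 17.3 km
SEIS_03, SEIS_04, SEIS_05 are mutually consistent (residuals ≈ 0); SEIS_06 is off by 17.3 km.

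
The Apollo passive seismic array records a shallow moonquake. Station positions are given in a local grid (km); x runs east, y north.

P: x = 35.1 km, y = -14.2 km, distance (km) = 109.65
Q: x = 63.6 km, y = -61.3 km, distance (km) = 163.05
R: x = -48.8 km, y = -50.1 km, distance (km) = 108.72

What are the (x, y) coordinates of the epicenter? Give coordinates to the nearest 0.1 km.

Circle about each station: (x − 35.1)² + (y + 14.2)² = 109.65²; (x − 63.6)² + (y + 61.3)² = 163.05²; (x + 48.8)² + (y + 50.1)² = 108.72².
Subtracting pairs of circle equations eliminates x²+y² and gives linear equations (the radical axes):
57.0 x − 94.2 y = -8193.18
-167.8 x − 71.8 y = 3660.88
Solving the 2×2 system: x ≈ -46.9, y ≈ 58.6 km.

-46.9 km east, 58.6 km north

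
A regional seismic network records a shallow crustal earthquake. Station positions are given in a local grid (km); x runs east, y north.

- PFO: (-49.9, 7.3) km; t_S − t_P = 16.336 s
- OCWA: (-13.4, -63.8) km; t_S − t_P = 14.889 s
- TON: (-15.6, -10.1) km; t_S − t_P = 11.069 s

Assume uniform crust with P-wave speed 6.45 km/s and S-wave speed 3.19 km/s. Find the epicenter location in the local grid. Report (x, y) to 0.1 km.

x ≈ 53.1 km, y ≈ 2.6 km

Distance from S−P lag: d = Δt · v_P v_S / (v_P − v_S) = Δt · (6.45·3.19)/(6.45−3.19) ≈ 6.3115·Δt.
So d_PFO = 103.10, d_OCWA = 93.97, d_TON = 69.86 km.
Circle about each station: (x + 49.9)² + (y − 7.3)² = 103.10²; (x + 13.4)² + (y + 63.8)² = 93.97²; (x + 15.6)² + (y + 10.1)² = 69.86².
Subtracting the PFO equation from the OCWA and TON equations removes the quadratic terms:
73.0 x − 142.2 y = 3505.95
68.6 x − 34.8 y = 3551.26
Solving the 2×2 system: x ≈ 53.1, y ≈ 2.6 km.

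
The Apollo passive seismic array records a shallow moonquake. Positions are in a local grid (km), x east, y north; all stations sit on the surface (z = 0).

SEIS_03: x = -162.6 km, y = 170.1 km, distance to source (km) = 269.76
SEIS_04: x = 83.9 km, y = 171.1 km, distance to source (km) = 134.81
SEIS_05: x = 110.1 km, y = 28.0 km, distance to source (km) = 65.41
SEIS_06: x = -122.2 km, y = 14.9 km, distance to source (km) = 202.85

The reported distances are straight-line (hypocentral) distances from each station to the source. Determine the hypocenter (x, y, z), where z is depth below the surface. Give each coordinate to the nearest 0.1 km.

Each station gives a sphere (x−x_i)² + (y−y_i)² + z² = d_i² (stations at z=0).
Subtracting the SEIS_03 sphere from SEIS_04 and SEIS_05: z² cancels, leaving linear equations in x and y:
493.0 x + 2.0 y = 35538.37
545.4 x − 284.2 y = 26025.23
Solving: x ≈ 71.898, y ≈ 46.403 km (keep extra digits for the depth step; rounded: 71.9, 46.4).
Then from the SEIS_03 sphere: z² = 269.76² − (x + 162.6)² − (y − 170.1)² with x = 71.898, y = 46.403, so z ≈ 49.802 ≈ 49.8 km.

(71.9, 46.4, 49.8)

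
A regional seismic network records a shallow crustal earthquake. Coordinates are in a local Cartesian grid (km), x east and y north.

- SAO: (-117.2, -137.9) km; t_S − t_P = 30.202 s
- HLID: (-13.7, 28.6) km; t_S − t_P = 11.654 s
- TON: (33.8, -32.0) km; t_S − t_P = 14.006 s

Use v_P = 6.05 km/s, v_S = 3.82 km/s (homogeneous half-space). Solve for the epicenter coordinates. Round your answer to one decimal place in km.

(79.1, 105.9)

Distance from S−P lag: d = Δt · v_P v_S / (v_P − v_S) = Δt · (6.05·3.82)/(6.05−3.82) ≈ 10.3637·Δt.
So d_SAO = 313.00, d_HLID = 120.78, d_TON = 145.15 km.
Circle about each station: (x + 117.2)² + (y + 137.9)² = 313.00²; (x + 13.7)² + (y − 28.6)² = 120.78²; (x − 33.8)² + (y + 32.0)² = 145.15².
Subtracting the SAO equation from the HLID and TON equations removes the quadratic terms:
207.0 x + 333.0 y = 51634.59
302.0 x + 211.8 y = 46314.67
Solving the 2×2 system: x ≈ 79.1, y ≈ 105.9 km.
Check against SAO (with the unrounded x, y): √((x + 117.2)²+(y + 137.9)²) = 313.00 ≈ 313.00 km. ✓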